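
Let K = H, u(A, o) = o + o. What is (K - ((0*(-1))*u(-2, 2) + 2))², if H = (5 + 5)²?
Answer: 9604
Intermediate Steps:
u(A, o) = 2*o
H = 100 (H = 10² = 100)
K = 100
(K - ((0*(-1))*u(-2, 2) + 2))² = (100 - ((0*(-1))*(2*2) + 2))² = (100 - (0*4 + 2))² = (100 - (0 + 2))² = (100 - 1*2)² = (100 - 2)² = 98² = 9604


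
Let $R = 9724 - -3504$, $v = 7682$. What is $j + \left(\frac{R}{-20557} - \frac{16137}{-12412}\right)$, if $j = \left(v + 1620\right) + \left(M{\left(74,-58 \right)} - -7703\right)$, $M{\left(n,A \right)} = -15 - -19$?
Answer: $\frac{4340073151729}{255153484} \approx 17010.0$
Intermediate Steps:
$R = 13228$ ($R = 9724 + 3504 = 13228$)
$M{\left(n,A \right)} = 4$ ($M{\left(n,A \right)} = -15 + 19 = 4$)
$j = 17009$ ($j = \left(7682 + 1620\right) + \left(4 - -7703\right) = 9302 + \left(4 + 7703\right) = 9302 + 7707 = 17009$)
$j + \left(\frac{R}{-20557} - \frac{16137}{-12412}\right) = 17009 + \left(\frac{13228}{-20557} - \frac{16137}{-12412}\right) = 17009 + \left(13228 \left(- \frac{1}{20557}\right) - - \frac{16137}{12412}\right) = 17009 + \left(- \frac{13228}{20557} + \frac{16137}{12412}\right) = 17009 + \frac{167542373}{255153484} = \frac{4340073151729}{255153484}$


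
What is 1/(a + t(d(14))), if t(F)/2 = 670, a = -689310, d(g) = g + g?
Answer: -1/687970 ≈ -1.4536e-6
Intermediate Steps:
d(g) = 2*g
t(F) = 1340 (t(F) = 2*670 = 1340)
1/(a + t(d(14))) = 1/(-689310 + 1340) = 1/(-687970) = -1/687970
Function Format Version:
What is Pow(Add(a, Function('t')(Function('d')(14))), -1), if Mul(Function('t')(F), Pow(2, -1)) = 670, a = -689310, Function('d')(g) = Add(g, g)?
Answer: Rational(-1, 687970) ≈ -1.4536e-6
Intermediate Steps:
Function('d')(g) = Mul(2, g)
Function('t')(F) = 1340 (Function('t')(F) = Mul(2, 670) = 1340)
Pow(Add(a, Function('t')(Function('d')(14))), -1) = Pow(Add(-689310, 1340), -1) = Pow(-687970, -1) = Rational(-1, 687970)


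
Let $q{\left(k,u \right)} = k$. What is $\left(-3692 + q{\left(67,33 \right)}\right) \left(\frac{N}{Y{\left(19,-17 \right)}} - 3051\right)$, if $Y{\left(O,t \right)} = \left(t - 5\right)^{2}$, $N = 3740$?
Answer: $\frac{121350500}{11} \approx 1.1032 \cdot 10^{7}$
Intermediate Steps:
$Y{\left(O,t \right)} = \left(-5 + t\right)^{2}$
$\left(-3692 + q{\left(67,33 \right)}\right) \left(\frac{N}{Y{\left(19,-17 \right)}} - 3051\right) = \left(-3692 + 67\right) \left(\frac{3740}{\left(-5 - 17\right)^{2}} - 3051\right) = - 3625 \left(\frac{3740}{\left(-22\right)^{2}} - 3051\right) = - 3625 \left(\frac{3740}{484} - 3051\right) = - 3625 \left(3740 \cdot \frac{1}{484} - 3051\right) = - 3625 \left(\frac{85}{11} - 3051\right) = \left(-3625\right) \left(- \frac{33476}{11}\right) = \frac{121350500}{11}$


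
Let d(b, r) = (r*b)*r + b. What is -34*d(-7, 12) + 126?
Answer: 34636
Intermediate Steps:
d(b, r) = b + b*r**2 (d(b, r) = (b*r)*r + b = b*r**2 + b = b + b*r**2)
-34*d(-7, 12) + 126 = -(-238)*(1 + 12**2) + 126 = -(-238)*(1 + 144) + 126 = -(-238)*145 + 126 = -34*(-1015) + 126 = 34510 + 126 = 34636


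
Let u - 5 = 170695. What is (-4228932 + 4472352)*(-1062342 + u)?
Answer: -217043495640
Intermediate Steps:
u = 170700 (u = 5 + 170695 = 170700)
(-4228932 + 4472352)*(-1062342 + u) = (-4228932 + 4472352)*(-1062342 + 170700) = 243420*(-891642) = -217043495640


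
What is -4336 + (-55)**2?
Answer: -1311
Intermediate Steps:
-4336 + (-55)**2 = -4336 + 3025 = -1311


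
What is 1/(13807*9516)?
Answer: 1/131387412 ≈ 7.6111e-9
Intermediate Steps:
1/(13807*9516) = (1/13807)*(1/9516) = 1/131387412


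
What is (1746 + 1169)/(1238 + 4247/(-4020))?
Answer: 221100/93821 ≈ 2.3566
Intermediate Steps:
(1746 + 1169)/(1238 + 4247/(-4020)) = 2915/(1238 + 4247*(-1/4020)) = 2915/(1238 - 4247/4020) = 2915/(4972513/4020) = 2915*(4020/4972513) = 221100/93821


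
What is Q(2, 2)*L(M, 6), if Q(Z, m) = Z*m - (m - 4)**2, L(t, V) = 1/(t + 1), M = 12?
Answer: 0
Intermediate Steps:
L(t, V) = 1/(1 + t)
Q(Z, m) = -(-4 + m)**2 + Z*m (Q(Z, m) = Z*m - (-4 + m)**2 = -(-4 + m)**2 + Z*m)
Q(2, 2)*L(M, 6) = (-(-4 + 2)**2 + 2*2)/(1 + 12) = (-1*(-2)**2 + 4)/13 = (-1*4 + 4)*(1/13) = (-4 + 4)*(1/13) = 0*(1/13) = 0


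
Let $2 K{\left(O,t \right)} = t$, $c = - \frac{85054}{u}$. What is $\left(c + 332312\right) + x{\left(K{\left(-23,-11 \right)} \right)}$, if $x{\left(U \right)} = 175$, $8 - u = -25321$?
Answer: $\frac{8421478169}{25329} \approx 3.3248 \cdot 10^{5}$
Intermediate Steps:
$u = 25329$ ($u = 8 - -25321 = 8 + 25321 = 25329$)
$c = - \frac{85054}{25329} \approx -3.358$
$K{\left(O,t \right)} = \frac{t}{2}$
$\left(c + 332312\right) + x{\left(K{\left(-23,-11 \right)} \right)} = \left(- \frac{85054}{25329} + 332312\right) + 175 = \frac{8417045594}{25329} + 175 = \frac{8421478169}{25329}$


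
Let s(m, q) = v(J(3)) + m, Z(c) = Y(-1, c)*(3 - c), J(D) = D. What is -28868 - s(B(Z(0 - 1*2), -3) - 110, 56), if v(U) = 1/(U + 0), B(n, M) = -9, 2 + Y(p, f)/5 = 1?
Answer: -86248/3 ≈ -28749.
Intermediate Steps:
Y(p, f) = -5 (Y(p, f) = -10 + 5*1 = -10 + 5 = -5)
Z(c) = -15 + 5*c (Z(c) = -5*(3 - c) = -15 + 5*c)
v(U) = 1/U
s(m, q) = 1/3 + m
-28868 - s(B(Z(0 - 1*2), -3) - 110, 56) = -28868 - (1/3 + (-9 - 110)) = -28868 - (1/3 - 119) = -28868 - 1*(-356/3) = -28868 + 356/3 = -86248/3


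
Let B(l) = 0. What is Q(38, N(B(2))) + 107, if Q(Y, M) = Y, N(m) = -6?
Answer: 145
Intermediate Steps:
Q(38, N(B(2))) + 107 = 38 + 107 = 145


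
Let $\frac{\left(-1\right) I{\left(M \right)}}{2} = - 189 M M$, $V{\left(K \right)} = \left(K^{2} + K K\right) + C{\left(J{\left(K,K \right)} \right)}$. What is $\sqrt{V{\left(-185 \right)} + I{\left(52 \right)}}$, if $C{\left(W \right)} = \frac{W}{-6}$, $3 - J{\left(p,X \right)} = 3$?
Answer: $\sqrt{1090562} \approx 1044.3$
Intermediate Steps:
$J{\left(p,X \right)} = 0$ ($J{\left(p,X \right)} = 3 - 3 = 0$)
$C{\left(W \right)} = - \frac{W}{6}$ ($C{\left(W \right)} = W \left(- \frac{1}{6}\right) = - \frac{W}{6}$)
$V{\left(K \right)} = 2 K^{2}$ ($V{\left(K \right)} = \left(K^{2} + K K\right) - 0 = \left(K^{2} + K^{2}\right) + 0 = 2 K^{2} + 0 = 2 K^{2}$)
$I{\left(M \right)} = 378 M^{2}$ ($I{\left(M \right)} = - 2 - 189 M M = - 2 \left(- 189 M^{2}\right) = 378 M^{2}$)
$\sqrt{V{\left(-185 \right)} + I{\left(52 \right)}} = \sqrt{2 \left(-185\right)^{2} + 378 \cdot 52^{2}} = \sqrt{2 \cdot 34225 + 378 \cdot 2704} = \sqrt{68450 + 1022112} = \sqrt{1090562}$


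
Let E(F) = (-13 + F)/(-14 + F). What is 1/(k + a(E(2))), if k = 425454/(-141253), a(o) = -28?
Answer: -141253/4380538 ≈ -0.032246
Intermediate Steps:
E(F) = (-13 + F)/(-14 + F)
k = -425454/141253 (k = 425454*(-1/141253) = -425454/141253 ≈ -3.0120)
1/(k + a(E(2))) = 1/(-425454/141253 - 28) = 1/(-4380538/141253) = -141253/4380538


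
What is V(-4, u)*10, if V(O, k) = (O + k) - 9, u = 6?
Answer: -70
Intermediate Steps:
V(O, k) = -9 + O + k
V(-4, u)*10 = (-9 - 4 + 6)*10 = -7*10 = -70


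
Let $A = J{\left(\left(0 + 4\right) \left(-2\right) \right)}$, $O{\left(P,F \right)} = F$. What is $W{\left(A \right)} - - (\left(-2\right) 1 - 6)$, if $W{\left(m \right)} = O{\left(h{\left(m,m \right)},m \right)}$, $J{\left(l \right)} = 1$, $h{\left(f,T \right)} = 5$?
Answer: $-7$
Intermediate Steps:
$A = 1$
$W{\left(m \right)} = m$
$W{\left(A \right)} - - (\left(-2\right) 1 - 6) = 1 - - (\left(-2\right) 1 - 6) = 1 - - (-2 - 6) = 1 - \left(-1\right) \left(-8\right) = 1 - 8 = -7$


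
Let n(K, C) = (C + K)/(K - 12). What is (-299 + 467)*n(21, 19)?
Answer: 2240/3 ≈ 746.67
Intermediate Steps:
n(K, C) = (C + K)/(-12 + K)
(-299 + 467)*n(21, 19) = (-299 + 467)*((19 + 21)/(-12 + 21)) = 168*(40/9) = 2240/3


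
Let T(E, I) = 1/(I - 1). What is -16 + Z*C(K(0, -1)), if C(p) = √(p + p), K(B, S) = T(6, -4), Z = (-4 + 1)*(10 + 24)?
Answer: -16 - 102*I*√10/5 ≈ -16.0 - 64.51*I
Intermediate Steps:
Z = -102 (Z = -3*34 = -102)
T(E, I) = 1/(-1 + I)
K(B, S) = -⅕ (K(B, S) = 1/(-1 - 4) = 1/(-5) = -⅕)
C(p) = √2*√p (C(p) = √(2*p) = √2*√p)
-16 + Z*C(K(0, -1)) = -16 - 102*√2*√(-⅕) = -16 - 102*√2*I*√5/5 = -16 - 102*I*√10/5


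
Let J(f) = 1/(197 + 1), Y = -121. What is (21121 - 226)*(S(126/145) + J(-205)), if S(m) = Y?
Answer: -166860505/66 ≈ -2.5282e+6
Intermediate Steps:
S(m) = -121
J(f) = 1/198
(21121 - 226)*(S(126/145) + J(-205)) = (21121 - 226)*(-121 + 1/198) = 20895*(-23957/198) = -166860505/66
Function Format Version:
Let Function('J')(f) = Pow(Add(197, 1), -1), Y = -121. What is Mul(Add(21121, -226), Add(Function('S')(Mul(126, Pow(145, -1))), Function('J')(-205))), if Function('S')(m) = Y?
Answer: Rational(-166860505, 66) ≈ -2.5282e+6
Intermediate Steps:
Function('S')(m) = -121
Function('J')(f) = Rational(1, 198) (Function('J')(f) = Pow(198, -1) = Rational(1, 198))
Mul(Add(21121, -226), Add(Function('S')(Mul(126, Pow(145, -1))), Function('J')(-205))) = Mul(Add(21121, -226), Add(-121, Rational(1, 198))) = Mul(20895, Rational(-23957, 198)) = Rational(-166860505, 66)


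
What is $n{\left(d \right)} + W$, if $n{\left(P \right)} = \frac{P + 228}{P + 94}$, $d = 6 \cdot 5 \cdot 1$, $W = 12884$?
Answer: $\frac{798937}{62} \approx 12886.0$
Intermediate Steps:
$d = 30$ ($d = 30 \cdot 1 = 30$)
$n{\left(P \right)} = \frac{228 + P}{94 + P}$
$n{\left(d \right)} + W = \frac{228 + 30}{94 + 30} + 12884 = \frac{1}{124} \cdot 258 + 12884 = \frac{129}{62} + 12884 = \frac{798937}{62}$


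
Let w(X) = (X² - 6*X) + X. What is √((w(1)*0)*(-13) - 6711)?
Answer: I*√6711 ≈ 81.921*I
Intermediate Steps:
w(X) = X² - 5*X
√((w(1)*0)*(-13) - 6711) = √(((1*(-5 + 1))*0)*(-13) - 6711) = √(((1*(-4))*0)*(-13) - 6711) = √(-4*0*(-13) - 6711) = √(0*(-13) - 6711) = √(0 - 6711) = √(-6711) = I*√6711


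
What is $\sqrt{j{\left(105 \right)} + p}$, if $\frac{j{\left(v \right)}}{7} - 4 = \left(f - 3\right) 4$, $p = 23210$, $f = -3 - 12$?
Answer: $3 \sqrt{2526} \approx 150.78$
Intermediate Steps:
$f = -15$ ($f = -3 - 12 = -15$)
$j{\left(v \right)} = -476$ ($j{\left(v \right)} = 28 + 7 \left(-15 - 3\right) 4 = 28 + 7 \left(\left(-18\right) 4\right) = 28 + 7 \left(-72\right) = 28 - 504 = -476$)
$\sqrt{j{\left(105 \right)} + p} = \sqrt{-476 + 23210} = \sqrt{22734} = 3 \sqrt{2526}$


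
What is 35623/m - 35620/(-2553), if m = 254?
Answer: 99992999/648462 ≈ 154.20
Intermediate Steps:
35623/m - 35620/(-2553) = 35623/254 - 35620/(-2553) = 35623*(1/254) - 35620*(-1/2553) = 35623/254 + 35620/2553 = 99992999/648462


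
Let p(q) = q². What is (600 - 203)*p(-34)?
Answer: 458932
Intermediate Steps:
(600 - 203)*p(-34) = (600 - 203)*(-34)² = 397*1156 = 458932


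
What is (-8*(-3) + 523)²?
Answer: 299209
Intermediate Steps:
(-8*(-3) + 523)² = (24 + 523)² = 547² = 299209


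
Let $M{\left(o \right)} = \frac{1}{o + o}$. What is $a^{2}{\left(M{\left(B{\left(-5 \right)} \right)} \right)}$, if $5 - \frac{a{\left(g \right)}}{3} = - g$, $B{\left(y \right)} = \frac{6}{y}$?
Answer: $\frac{3025}{16} \approx 189.06$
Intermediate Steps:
$M{\left(o \right)} = \frac{1}{2 o}$
$a{\left(g \right)} = 15 + 3 g$ ($a{\left(g \right)} = 15 - 3 \left(- g\right) = 15 + 3 g$)
$a^{2}{\left(M{\left(B{\left(-5 \right)} \right)} \right)} = \left(15 + 3 \frac{1}{2 \frac{6}{-5}}\right)^{2} = \left(15 + 3 \frac{1}{2 \cdot 6 \left(- \frac{1}{5}\right)}\right)^{2} = \left(15 + 3 \frac{1}{2 \left(- \frac{6}{5}\right)}\right)^{2} = \left(15 + 3 \cdot \frac{1}{2} \left(- \frac{5}{6}\right)\right)^{2} = \left(15 + 3 \left(- \frac{5}{12}\right)\right)^{2} = \left(15 - \frac{5}{4}\right)^{2} = \left(\frac{55}{4}\right)^{2} = \frac{3025}{16}$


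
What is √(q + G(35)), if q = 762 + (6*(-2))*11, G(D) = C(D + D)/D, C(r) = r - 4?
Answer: 2*√193515/35 ≈ 25.137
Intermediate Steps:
C(r) = -4 + r
G(D) = (-4 + 2*D)/D (G(D) = (-4 + (D + D))/D = (-4 + 2*D)/D)
q = 630 (q = 762 - 12*11 = 762 - 132 = 630)
√(q + G(35)) = √(630 + (2 - 4/35)) = √(630 + 66/35) = √(22116/35) = 2*√193515/35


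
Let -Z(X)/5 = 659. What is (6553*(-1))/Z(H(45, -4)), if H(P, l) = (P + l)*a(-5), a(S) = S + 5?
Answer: 6553/3295 ≈ 1.9888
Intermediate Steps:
a(S) = 5 + S
H(P, l) = 0 (H(P, l) = (P + l)*(5 - 5) = (P + l)*0 = 0)
Z(X) = -3295 (Z(X) = -5*659 = -3295)
(6553*(-1))/Z(H(45, -4)) = (6553*(-1))/(-3295) = -6553*(-1/3295) = 6553/3295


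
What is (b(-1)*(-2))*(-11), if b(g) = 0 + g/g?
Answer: 22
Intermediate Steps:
b(g) = 1 (b(g) = 0 + 1 = 1)
(b(-1)*(-2))*(-11) = (1*(-2))*(-11) = -2*(-11) = 22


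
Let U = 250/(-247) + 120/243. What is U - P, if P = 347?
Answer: -6952799/20007 ≈ -347.52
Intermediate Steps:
U = -10370/20007 (U = 250*(-1/247) + 120*(1/243) = -250/247 + 40/81 = -10370/20007 ≈ -0.51832)
U - P = -10370/20007 - 1*347 = -10370/20007 - 347 = -6952799/20007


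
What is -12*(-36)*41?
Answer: 17712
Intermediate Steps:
-12*(-36)*41 = 432*41 = 17712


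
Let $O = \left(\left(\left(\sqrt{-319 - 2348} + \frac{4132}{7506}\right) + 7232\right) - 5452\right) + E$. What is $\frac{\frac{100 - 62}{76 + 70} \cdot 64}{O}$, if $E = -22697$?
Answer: $- \frac{12794421054960}{16065732742242523} - \frac{4281842736 i \sqrt{2667}}{112460129195697661} \approx -0.00079638 - 1.9663 \cdot 10^{-6} i$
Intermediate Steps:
$O = - \frac{78499435}{3753} + i \sqrt{2667}$ ($O = \left(\left(\left(\sqrt{-319 - 2348} + \frac{4132}{7506}\right) + 7232\right) - 5452\right) - 22697 = \left(\left(\left(\sqrt{-2667} + 4132 \cdot \frac{1}{7506}\right) + 7232\right) - 5452\right) - 22697 = \left(\left(\left(i \sqrt{2667} + \frac{2066}{3753}\right) + 7232\right) - 5452\right) - 22697 = \left(\left(\left(\frac{2066}{3753} + i \sqrt{2667}\right) + 7232\right) - 5452\right) - 22697 = \left(\left(\frac{27143762}{3753} + i \sqrt{2667}\right) - 5452\right) - 22697 = \left(\frac{6682406}{3753} + i \sqrt{2667}\right) - 22697 = - \frac{78499435}{3753} + i \sqrt{2667} \approx -20916.0 + 51.643 i$)
$\frac{\frac{100 - 62}{76 + 70} \cdot 64}{O} = \frac{\frac{100 - 62}{76 + 70} \cdot 64}{- \frac{78499435}{3753} + i \sqrt{2667}} = \frac{\frac{38}{146} \cdot 64}{- \frac{78499435}{3753} + i \sqrt{2667}} = \frac{38 \cdot \frac{1}{146} \cdot 64}{- \frac{78499435}{3753} + i \sqrt{2667}} = \frac{\frac{19}{73} \cdot 64}{- \frac{78499435}{3753} + i \sqrt{2667}} = \frac{1216}{73 \left(- \frac{78499435}{3753} + i \sqrt{2667}\right)}$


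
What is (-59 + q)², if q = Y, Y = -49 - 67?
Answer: 30625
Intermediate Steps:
Y = -116
q = -116
(-59 + q)² = (-59 - 116)² = (-175)² = 30625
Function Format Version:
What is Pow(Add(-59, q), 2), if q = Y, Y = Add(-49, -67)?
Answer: 30625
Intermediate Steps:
Y = -116
q = -116
Pow(Add(-59, q), 2) = Pow(Add(-59, -116), 2) = Pow(-175, 2) = 30625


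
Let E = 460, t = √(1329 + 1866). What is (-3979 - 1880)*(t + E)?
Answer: -2695140 - 17577*√355 ≈ -3.0263e+6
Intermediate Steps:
t = 3*√355 (t = √3195 = 3*√355 ≈ 56.524)
(-3979 - 1880)*(t + E) = (-3979 - 1880)*(3*√355 + 460) = -5859*(460 + 3*√355) = -2695140 - 17577*√355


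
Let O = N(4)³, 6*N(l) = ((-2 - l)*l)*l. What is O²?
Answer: 16777216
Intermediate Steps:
N(l) = l²*(-2 - l)/6 (N(l) = (((-2 - l)*l)*l)/6 = ((l*(-2 - l))*l)/6 = (l²*(-2 - l))/6 = l²*(-2 - l)/6)
O = -4096 (O = ((⅙)*4²*(-2 - 1*4))³ = ((⅙)*16*(-2 - 4))³ = ((⅙)*16*(-6))³ = (-16)³ = -4096)
O² = (-4096)² = 16777216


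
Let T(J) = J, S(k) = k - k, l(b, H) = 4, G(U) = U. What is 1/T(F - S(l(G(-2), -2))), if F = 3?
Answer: ⅓ ≈ 0.33333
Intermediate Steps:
S(k) = 0
1/T(F - S(l(G(-2), -2))) = 1/(3 - 1*0) = 1/(3 + 0) = 1/3 = ⅓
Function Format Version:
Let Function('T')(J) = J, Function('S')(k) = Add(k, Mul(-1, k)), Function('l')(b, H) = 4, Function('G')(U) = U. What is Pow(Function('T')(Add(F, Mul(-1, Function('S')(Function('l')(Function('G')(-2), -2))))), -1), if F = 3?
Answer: Rational(1, 3) ≈ 0.33333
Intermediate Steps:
Function('S')(k) = 0
Pow(Function('T')(Add(F, Mul(-1, Function('S')(Function('l')(Function('G')(-2), -2))))), -1) = Pow(Add(3, Mul(-1, 0)), -1) = Pow(Add(3, 0), -1) = Pow(3, -1) = Rational(1, 3)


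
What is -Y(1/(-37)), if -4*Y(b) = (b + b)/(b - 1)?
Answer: 1/76 ≈ 0.013158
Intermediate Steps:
Y(b) = -b/(2*(-1 + b)) (Y(b) = -(b + b)/(4*(b - 1)) = -2*b/(4*(-1 + b)) = -b/(2*(-1 + b)))
-Y(1/(-37)) = -(-1)/((-37)*(-2 + 2/(-37))) = -(-1)*(-1)/(37*(-2 + 2*(-1/37))) = -(-1)*(-1)/(37*(-2 - 2/37)) = -(-1)*(-1)/(37*(-76/37)) = -(-1)*(-1)*(-37)/(37*76) = -1*(-1/76) = 1/76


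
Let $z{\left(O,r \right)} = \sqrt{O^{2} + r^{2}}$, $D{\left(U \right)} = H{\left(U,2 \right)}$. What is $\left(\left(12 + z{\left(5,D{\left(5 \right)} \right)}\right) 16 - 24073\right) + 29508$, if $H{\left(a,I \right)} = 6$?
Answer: $5627 + 16 \sqrt{61} \approx 5752.0$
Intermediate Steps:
$D{\left(U \right)} = 6$
$\left(\left(12 + z{\left(5,D{\left(5 \right)} \right)}\right) 16 - 24073\right) + 29508 = \left(\left(12 + \sqrt{5^{2} + 6^{2}}\right) 16 - 24073\right) + 29508 = \left(\left(12 + \sqrt{25 + 36}\right) 16 - 24073\right) + 29508 = \left(\left(12 + \sqrt{61}\right) 16 - 24073\right) + 29508 = \left(\left(192 + 16 \sqrt{61}\right) - 24073\right) + 29508 = \left(-23881 + 16 \sqrt{61}\right) + 29508 = 5627 + 16 \sqrt{61}$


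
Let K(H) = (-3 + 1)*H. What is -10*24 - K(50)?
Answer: -140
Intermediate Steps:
K(H) = -2*H
-10*24 - K(50) = -10*24 - (-2)*50 = -240 - 1*(-100) = -240 + 100 = -140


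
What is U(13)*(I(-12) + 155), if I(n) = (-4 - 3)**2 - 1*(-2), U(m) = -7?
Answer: -1442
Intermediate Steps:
I(n) = 51 (I(n) = (-7)**2 + 2 = 49 + 2 = 51)
U(13)*(I(-12) + 155) = -7*(51 + 155) = -7*206 = -1442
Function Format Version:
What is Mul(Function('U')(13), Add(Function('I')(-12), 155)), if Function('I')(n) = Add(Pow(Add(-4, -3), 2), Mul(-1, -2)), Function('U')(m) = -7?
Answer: -1442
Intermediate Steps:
Function('I')(n) = 51 (Function('I')(n) = Add(Pow(-7, 2), 2) = Add(49, 2) = 51)
Mul(Function('U')(13), Add(Function('I')(-12), 155)) = Mul(-7, Add(51, 155)) = Mul(-7, 206) = -1442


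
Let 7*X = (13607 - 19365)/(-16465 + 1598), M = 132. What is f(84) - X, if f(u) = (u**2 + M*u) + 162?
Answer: 1905081356/104069 ≈ 18306.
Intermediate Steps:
X = 5758/104069 (X = ((13607 - 19365)/(-16465 + 1598))/7 = (-5758/(-14867))/7 = (-5758*(-1/14867))/7 = (1/7)*(5758/14867) = 5758/104069 ≈ 0.055329)
f(u) = 162 + u**2 + 132*u (f(u) = (u**2 + 132*u) + 162 = 162 + u**2 + 132*u)
f(84) - X = (162 + 84**2 + 132*84) - 1*5758/104069 = (162 + 7056 + 11088) - 5758/104069 = 18306 - 5758/104069 = 1905081356/104069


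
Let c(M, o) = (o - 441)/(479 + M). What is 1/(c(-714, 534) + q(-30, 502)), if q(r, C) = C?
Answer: 235/117877 ≈ 0.0019936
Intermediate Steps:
c(M, o) = (-441 + o)/(479 + M)
1/(c(-714, 534) + q(-30, 502)) = 1/((-441 + 534)/(479 - 714) + 502) = 1/(93/(-235) + 502) = 1/(-1/235*93 + 502) = 1/(-93/235 + 502) = 1/(117877/235) = 235/117877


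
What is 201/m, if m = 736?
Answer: 201/736 ≈ 0.27310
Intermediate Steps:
201/m = 201/736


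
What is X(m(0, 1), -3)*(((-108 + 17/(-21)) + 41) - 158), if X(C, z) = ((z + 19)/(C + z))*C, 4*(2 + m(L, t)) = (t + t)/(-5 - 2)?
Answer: -2200288/1491 ≈ -1475.7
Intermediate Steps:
m(L, t) = -2 - t/14 (m(L, t) = -2 + ((t + t)/(-5 - 2))/4 = -2 + ((2*t)/(-7))/4 = -2 + ((2*t)*(-⅐))/4 = -2 + (-2*t/7)/4 = -2 - t/14)
X(C, z) = C*(19 + z)/(C + z) (X(C, z) = ((19 + z)/(C + z))*C = C*(19 + z)/(C + z))
X(m(0, 1), -3)*(((-108 + 17/(-21)) + 41) - 158) = ((-2 - 1/14*1)*(19 - 3)/((-2 - 1/14*1) - 3))*(((-108 + 17/(-21)) + 41) - 158) = ((-2 - 1/14)*16/((-2 - 1/14) - 3))*(((-108 + 17*(-1/21)) + 41) - 158) = (-29/14*16/(-29/14 - 3))*(((-108 - 17/21) + 41) - 158) = (-29/14*16/(-71/14))*((-2285/21 + 41) - 158) = (-29/14*(-14/71)*16)*(-1424/21 - 158) = (464/71)*(-4742/21) = -2200288/1491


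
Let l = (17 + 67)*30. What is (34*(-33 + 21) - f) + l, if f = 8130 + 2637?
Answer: -8655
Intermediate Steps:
f = 10767
l = 2520 (l = 84*30 = 2520)
(34*(-33 + 21) - f) + l = (34*(-33 + 21) - 1*10767) + 2520 = (34*(-12) - 10767) + 2520 = (-408 - 10767) + 2520 = -11175 + 2520 = -8655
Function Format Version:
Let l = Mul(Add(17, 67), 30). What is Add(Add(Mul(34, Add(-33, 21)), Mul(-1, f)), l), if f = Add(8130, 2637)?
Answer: -8655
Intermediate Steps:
f = 10767
l = 2520 (l = Mul(84, 30) = 2520)
Add(Add(Mul(34, Add(-33, 21)), Mul(-1, f)), l) = Add(Add(Mul(34, Add(-33, 21)), Mul(-1, 10767)), 2520) = Add(Add(Mul(34, -12), -10767), 2520) = Add(Add(-408, -10767), 2520) = Add(-11175, 2520) = -8655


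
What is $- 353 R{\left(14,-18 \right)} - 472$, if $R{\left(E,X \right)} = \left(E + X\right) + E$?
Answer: $-4002$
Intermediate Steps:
$R{\left(E,X \right)} = X + 2 E$
$- 353 R{\left(14,-18 \right)} - 472 = - 353 \left(-18 + 2 \cdot 14\right) - 472 = - 353 \left(-18 + 28\right) - 472 = \left(-353\right) 10 - 472 = -3530 - 472 = -4002$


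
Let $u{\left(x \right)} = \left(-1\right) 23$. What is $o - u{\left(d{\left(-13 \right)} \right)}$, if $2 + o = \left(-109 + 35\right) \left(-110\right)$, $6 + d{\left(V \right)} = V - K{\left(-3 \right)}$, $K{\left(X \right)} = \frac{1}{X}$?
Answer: $8161$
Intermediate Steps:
$d{\left(V \right)} = - \frac{17}{3} + V$ ($d{\left(V \right)} = -6 + \left(V - \frac{1}{-3}\right) = -6 + \left(V - - \frac{1}{3}\right) = -6 + \left(V + \frac{1}{3}\right) = -6 + \left(\frac{1}{3} + V\right) = - \frac{17}{3} + V$)
$u{\left(x \right)} = -23$
$o = 8138$ ($o = -2 + \left(-109 + 35\right) \left(-110\right) = -2 - -8140 = -2 + 8140 = 8138$)
$o - u{\left(d{\left(-13 \right)} \right)} = 8138 - -23 = 8138 + 23 = 8161$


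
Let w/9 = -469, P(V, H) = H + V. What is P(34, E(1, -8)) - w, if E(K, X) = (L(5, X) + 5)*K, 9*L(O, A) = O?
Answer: 38345/9 ≈ 4260.6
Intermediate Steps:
L(O, A) = O/9
E(K, X) = 50*K/9 (E(K, X) = ((⅑)*5 + 5)*K = (5/9 + 5)*K = 50*K/9)
w = -4221 (w = 9*(-469) = -4221)
P(34, E(1, -8)) - w = ((50/9)*1 + 34) - 1*(-4221) = (50/9 + 34) + 4221 = 356/9 + 4221 = 38345/9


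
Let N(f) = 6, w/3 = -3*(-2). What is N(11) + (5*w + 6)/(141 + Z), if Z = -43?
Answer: 342/49 ≈ 6.9796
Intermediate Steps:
w = 18 (w = 3*(-3*(-2)) = 3*6 = 18)
N(11) + (5*w + 6)/(141 + Z) = 6 + (5*18 + 6)/(141 - 43) = 6 + (90 + 6)/98 = 6 + 96*(1/98) = 6 + 48/49 = 342/49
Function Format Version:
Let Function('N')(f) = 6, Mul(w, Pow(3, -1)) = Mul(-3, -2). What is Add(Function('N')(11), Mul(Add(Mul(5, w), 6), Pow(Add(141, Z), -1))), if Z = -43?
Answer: Rational(342, 49) ≈ 6.9796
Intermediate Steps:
w = 18 (w = Mul(3, Mul(-3, -2)) = Mul(3, 6) = 18)
Add(Function('N')(11), Mul(Add(Mul(5, w), 6), Pow(Add(141, Z), -1))) = Add(6, Mul(Add(Mul(5, 18), 6), Pow(Add(141, -43), -1))) = Add(6, Mul(Add(90, 6), Pow(98, -1))) = Add(6, Mul(96, Rational(1, 98))) = Add(6, Rational(48, 49)) = Rational(342, 49)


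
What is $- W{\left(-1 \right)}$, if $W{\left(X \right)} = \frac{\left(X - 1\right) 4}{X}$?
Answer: $-8$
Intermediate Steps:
$W{\left(X \right)} = \frac{-4 + 4 X}{X}$ ($W{\left(X \right)} = \frac{\left(-1 + X\right) 4}{X} = \frac{-4 + 4 X}{X}$)
$- W{\left(-1 \right)} = - (4 - \frac{4}{-1}) = - (4 - -4) = - (4 + 4) = \left(-1\right) 8 = -8$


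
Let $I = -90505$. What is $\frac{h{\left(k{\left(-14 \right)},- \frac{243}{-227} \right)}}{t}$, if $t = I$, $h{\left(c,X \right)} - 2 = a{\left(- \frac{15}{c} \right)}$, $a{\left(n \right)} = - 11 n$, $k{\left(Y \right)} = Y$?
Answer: $\frac{137}{1267070} \approx 0.00010812$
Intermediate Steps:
$h{\left(c,X \right)} = 2 + \frac{165}{c}$ ($h{\left(c,X \right)} = 2 - 11 \left(- \frac{15}{c}\right) = 2 + \frac{165}{c}$)
$t = -90505$
$\frac{h{\left(k{\left(-14 \right)},- \frac{243}{-227} \right)}}{t} = \frac{2 + \frac{165}{-14}}{-90505} = \left(2 + 165 \left(- \frac{1}{14}\right)\right) \left(- \frac{1}{90505}\right) = \left(2 - \frac{165}{14}\right) \left(- \frac{1}{90505}\right) = \left(- \frac{137}{14}\right) \left(- \frac{1}{90505}\right) = \frac{137}{1267070}$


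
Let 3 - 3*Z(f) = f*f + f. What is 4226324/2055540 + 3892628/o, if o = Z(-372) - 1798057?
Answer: -2598219046/47381738655 ≈ -0.054836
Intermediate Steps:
Z(f) = 1 - f/3 - f**2/3 (Z(f) = 1 - (f*f + f)/3 = 1 - (f**2 + f)/3 = 1 - (f + f**2)/3 = 1 + (-f/3 - f**2/3) = 1 - f/3 - f**2/3)
o = -1844060 (o = (1 - 1/3*(-372) - 1/3*(-372)**2) - 1798057 = (1 + 124 - 1/3*138384) - 1798057 = (1 + 124 - 46128) - 1798057 = -46003 - 1798057 = -1844060)
4226324/2055540 + 3892628/o = 4226324/2055540 + 3892628/(-1844060) = 4226324*(1/2055540) + 3892628*(-1/1844060) = 1056581/513885 - 973157/461015 = -2598219046/47381738655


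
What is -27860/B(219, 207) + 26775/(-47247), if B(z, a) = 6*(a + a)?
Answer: -115234210/9780129 ≈ -11.782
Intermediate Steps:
B(z, a) = 12*a (B(z, a) = 6*(2*a) = 12*a)
-27860/B(219, 207) + 26775/(-47247) = -27860/(12*207) + 26775/(-47247) = -27860/2484 + 26775*(-1/47247) = -27860*1/2484 - 8925/15749 = -6965/621 - 8925/15749 = -115234210/9780129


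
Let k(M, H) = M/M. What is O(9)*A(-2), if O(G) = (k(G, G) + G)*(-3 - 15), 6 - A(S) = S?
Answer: -1440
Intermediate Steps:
k(M, H) = 1
A(S) = 6 - S
O(G) = -18 - 18*G (O(G) = (1 + G)*(-3 - 15) = (1 + G)*(-18) = -18 - 18*G)
O(9)*A(-2) = (-18 - 18*9)*(6 - 1*(-2)) = (-18 - 162)*(6 + 2) = -180*8 = -1440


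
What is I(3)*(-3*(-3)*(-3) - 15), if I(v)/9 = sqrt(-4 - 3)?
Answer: -378*I*sqrt(7) ≈ -1000.1*I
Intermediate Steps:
I(v) = 9*I*sqrt(7) (I(v) = 9*sqrt(-4 - 3) = 9*sqrt(-7) = 9*(I*sqrt(7)) = 9*I*sqrt(7))
I(3)*(-3*(-3)*(-3) - 15) = (9*I*sqrt(7))*(-3*(-3)*(-3) - 15) = (9*I*sqrt(7))*(9*(-3) - 15) = (9*I*sqrt(7))*(-27 - 15) = (9*I*sqrt(7))*(-42) = -378*I*sqrt(7)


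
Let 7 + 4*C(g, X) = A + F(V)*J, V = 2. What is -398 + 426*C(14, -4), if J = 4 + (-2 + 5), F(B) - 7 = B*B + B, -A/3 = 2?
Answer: 7909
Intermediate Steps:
A = -6 (A = -3*2 = -6)
F(B) = 7 + B + B² (F(B) = 7 + (B*B + B) = 7 + (B² + B) = 7 + (B + B²) = 7 + B + B²)
J = 7 (J = 4 + 3 = 7)
C(g, X) = 39/2 (C(g, X) = -7/4 + (-6 + (7 + 2 + 2²)*7)/4 = -7/4 + (-6 + (7 + 2 + 4)*7)/4 = -7/4 + (-6 + 13*7)/4 = -7/4 + (-6 + 91)/4 = -7/4 + (¼)*85 = -7/4 + 85/4 = 39/2)
-398 + 426*C(14, -4) = -398 + 426*(39/2) = -398 + 8307 = 7909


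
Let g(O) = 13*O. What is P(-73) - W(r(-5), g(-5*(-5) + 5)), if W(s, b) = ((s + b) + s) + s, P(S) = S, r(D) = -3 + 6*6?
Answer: -562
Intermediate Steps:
r(D) = 33 (r(D) = -3 + 36 = 33)
W(s, b) = b + 3*s (W(s, b) = ((b + s) + s) + s = (b + 2*s) + s = b + 3*s)
P(-73) - W(r(-5), g(-5*(-5) + 5)) = -73 - (13*(-5*(-5) + 5) + 3*33) = -73 - (13*(25 + 5) + 99) = -73 - (13*30 + 99) = -73 - (390 + 99) = -73 - 1*489 = -73 - 489 = -562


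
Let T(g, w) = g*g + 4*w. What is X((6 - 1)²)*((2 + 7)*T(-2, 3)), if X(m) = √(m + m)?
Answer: 720*√2 ≈ 1018.2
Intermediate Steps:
T(g, w) = g² + 4*w
X(m) = √2*√m (X(m) = √(2*m) = √2*√m)
X((6 - 1)²)*((2 + 7)*T(-2, 3)) = (√2*√((6 - 1)²))*((2 + 7)*((-2)² + 4*3)) = (√2*√(5²))*(9*(4 + 12)) = (√2*√25)*(9*16) = (√2*5)*144 = (5*√2)*144 = 720*√2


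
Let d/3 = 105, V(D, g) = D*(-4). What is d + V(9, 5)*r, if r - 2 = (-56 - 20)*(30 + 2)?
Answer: 87795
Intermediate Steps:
V(D, g) = -4*D
d = 315 (d = 3*105 = 315)
r = -2430 (r = 2 + (-56 - 20)*(30 + 2) = 2 - 76*32 = 2 - 2432 = -2430)
d + V(9, 5)*r = 315 - 4*9*(-2430) = 315 - 36*(-2430) = 315 + 87480 = 87795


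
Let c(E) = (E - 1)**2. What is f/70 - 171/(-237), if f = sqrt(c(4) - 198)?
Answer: 57/79 + 3*I*sqrt(21)/70 ≈ 0.72152 + 0.1964*I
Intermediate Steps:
c(E) = (-1 + E)**2
f = 3*I*sqrt(21) (f = sqrt((-1 + 4)**2 - 198) = sqrt(3**2 - 198) = sqrt(9 - 198) = sqrt(-189) = 3*I*sqrt(21) ≈ 13.748*I)
f/70 - 171/(-237) = (3*I*sqrt(21))/70 - 171/(-237) = (3*I*sqrt(21))*(1/70) - 171*(-1/237) = 3*I*sqrt(21)/70 + 57/79 = 57/79 + 3*I*sqrt(21)/70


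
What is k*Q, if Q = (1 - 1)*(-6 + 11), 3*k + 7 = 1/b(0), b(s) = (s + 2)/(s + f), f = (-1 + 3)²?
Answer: 0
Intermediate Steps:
f = 4 (f = 2² = 4)
b(s) = (2 + s)/(4 + s) (b(s) = (s + 2)/(s + 4) = (2 + s)/(4 + s))
k = -5/3 (k = -7/3 + 1/(3*(((2 + 0)/(4 + 0)))) = -7/3 + 1/(3*((2/4))) = -7/3 + 1/(3*(((¼)*2))) = -7/3 + 1/(3*(½)) = -7/3 + (⅓)*2 = -7/3 + ⅔ = -5/3 ≈ -1.6667)
Q = 0 (Q = 0*5 = 0)
k*Q = -5/3*0 = 0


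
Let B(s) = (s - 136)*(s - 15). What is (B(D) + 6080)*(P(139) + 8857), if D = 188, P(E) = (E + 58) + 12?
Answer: 136679016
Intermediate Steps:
P(E) = 70 + E (P(E) = (58 + E) + 12 = 70 + E)
B(s) = (-136 + s)*(-15 + s)
(B(D) + 6080)*(P(139) + 8857) = ((2040 + 188² - 151*188) + 6080)*((70 + 139) + 8857) = ((2040 + 35344 - 28388) + 6080)*(209 + 8857) = (8996 + 6080)*9066 = 15076*9066 = 136679016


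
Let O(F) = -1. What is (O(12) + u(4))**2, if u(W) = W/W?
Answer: 0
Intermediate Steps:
u(W) = 1
(O(12) + u(4))**2 = (-1 + 1)**2 = 0**2 = 0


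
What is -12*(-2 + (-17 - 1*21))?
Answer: 480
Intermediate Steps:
-12*(-2 + (-17 - 1*21)) = -12*(-2 + (-17 - 21)) = -12*(-2 - 38) = -12*(-40) = 480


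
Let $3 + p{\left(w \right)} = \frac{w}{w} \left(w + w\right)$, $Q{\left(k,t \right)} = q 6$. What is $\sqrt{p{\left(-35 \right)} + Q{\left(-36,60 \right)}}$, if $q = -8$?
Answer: $11 i \approx 11.0 i$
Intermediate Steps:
$Q{\left(k,t \right)} = -48$ ($Q{\left(k,t \right)} = \left(-8\right) 6 = -48$)
$p{\left(w \right)} = -3 + 2 w$ ($p{\left(w \right)} = -3 + \frac{w}{w} \left(w + w\right) = -3 + 1 \cdot 2 w = -3 + 2 w$)
$\sqrt{p{\left(-35 \right)} + Q{\left(-36,60 \right)}} = \sqrt{\left(-3 + 2 \left(-35\right)\right) - 48} = \sqrt{\left(-3 - 70\right) - 48} = \sqrt{-73 - 48} = \sqrt{-121} = 11 i$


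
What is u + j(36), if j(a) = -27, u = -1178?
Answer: -1205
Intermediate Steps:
u + j(36) = -1178 - 27 = -1205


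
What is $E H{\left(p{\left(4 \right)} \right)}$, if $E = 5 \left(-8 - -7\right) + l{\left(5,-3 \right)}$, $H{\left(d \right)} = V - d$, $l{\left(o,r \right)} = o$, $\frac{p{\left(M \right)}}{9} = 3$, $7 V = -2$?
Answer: $0$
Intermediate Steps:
$V = - \frac{2}{7}$ ($V = \frac{1}{7} \left(-2\right) = - \frac{2}{7} \approx -0.28571$)
$p{\left(M \right)} = 27$ ($p{\left(M \right)} = 9 \cdot 3 = 27$)
$H{\left(d \right)} = - \frac{2}{7} - d$
$E = 0$ ($E = 5 \left(-8 - -7\right) + 5 = 5 \left(-8 + 7\right) + 5 = 5 \left(-1\right) + 5 = -5 + 5 = 0$)
$E H{\left(p{\left(4 \right)} \right)} = 0 \left(- \frac{2}{7} - 27\right) = 0 \left(- \frac{191}{7}\right) = 0$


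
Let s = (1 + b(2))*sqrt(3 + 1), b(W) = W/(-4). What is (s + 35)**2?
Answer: 1296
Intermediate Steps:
b(W) = -W/4 (b(W) = W*(-1/4) = -W/4)
s = 1 (s = (1 - 1/4*2)*sqrt(3 + 1) = (1 - 1/2)*sqrt(4) = (1/2)*2 = 1)
(s + 35)**2 = (1 + 35)**2 = 36**2 = 1296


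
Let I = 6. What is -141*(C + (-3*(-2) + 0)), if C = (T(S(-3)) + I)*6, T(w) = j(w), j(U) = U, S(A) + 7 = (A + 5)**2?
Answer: -3384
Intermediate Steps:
S(A) = -7 + (5 + A)**2 (S(A) = -7 + (A + 5)**2 = -7 + (5 + A)**2)
T(w) = w
C = 18 (C = ((-7 + (5 - 3)**2) + 6)*6 = ((-7 + 2**2) + 6)*6 = ((-7 + 4) + 6)*6 = (-3 + 6)*6 = 3*6 = 18)
-141*(C + (-3*(-2) + 0)) = -141*(18 + (-3*(-2) + 0)) = -141*(18 + (6 + 0)) = -141*(18 + 6) = -141*24 = -3384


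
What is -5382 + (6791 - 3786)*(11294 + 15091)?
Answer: 79281543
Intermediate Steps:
-5382 + (6791 - 3786)*(11294 + 15091) = -5382 + 3005*26385 = -5382 + 79286925 = 79281543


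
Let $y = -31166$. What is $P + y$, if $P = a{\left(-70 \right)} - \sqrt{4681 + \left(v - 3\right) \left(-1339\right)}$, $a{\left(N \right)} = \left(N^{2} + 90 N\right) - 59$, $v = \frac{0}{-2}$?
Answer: $-32625 - \sqrt{8698} \approx -32718.0$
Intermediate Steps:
$v = 0$ ($v = 0 \left(- \frac{1}{2}\right) = 0$)
$a{\left(N \right)} = -59 + N^{2} + 90 N$
$P = -1459 - \sqrt{8698}$ ($P = \left(-59 + \left(-70\right)^{2} + 90 \left(-70\right)\right) - \sqrt{4681 + \left(0 - 3\right) \left(-1339\right)} = \left(-59 + 4900 - 6300\right) - \sqrt{4681 - -4017} = -1459 - \sqrt{4681 + 4017} = -1459 - \sqrt{8698} \approx -1552.3$)
$P + y = \left(-1459 - \sqrt{8698}\right) - 31166 = -32625 - \sqrt{8698}$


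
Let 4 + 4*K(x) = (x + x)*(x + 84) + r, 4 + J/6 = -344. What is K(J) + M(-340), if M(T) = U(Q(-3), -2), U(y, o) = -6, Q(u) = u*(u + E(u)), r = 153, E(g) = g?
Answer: 8368829/4 ≈ 2.0922e+6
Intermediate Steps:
J = -2088 (J = -24 + 6*(-344) = -24 - 2064 = -2088)
Q(u) = 2*u² (Q(u) = u*(u + u) = u*(2*u) = 2*u²)
M(T) = -6
K(x) = 149/4 + x*(84 + x)/2 (K(x) = -1 + ((x + x)*(x + 84) + 153)/4 = -1 + ((2*x)*(84 + x) + 153)/4 = -1 + (2*x*(84 + x) + 153)/4 = -1 + (153 + 2*x*(84 + x))/4 = -1 + (153/4 + x*(84 + x)/2) = 149/4 + x*(84 + x)/2)
K(J) + M(-340) = (149/4 + (½)*(-2088)² + 42*(-2088)) - 6 = (149/4 + (½)*4359744 - 87696) - 6 = (149/4 + 2179872 - 87696) - 6 = 8368853/4 - 6 = 8368829/4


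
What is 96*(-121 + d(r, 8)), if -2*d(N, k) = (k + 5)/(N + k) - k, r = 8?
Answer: -11271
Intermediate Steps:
d(N, k) = k/2 - (5 + k)/(2*(N + k)) (d(N, k) = -((k + 5)/(N + k) - k)/2 = -((5 + k)/(N + k) - k)/2 = -(-k + (5 + k)/(N + k))/2 = k/2 - (5 + k)/(2*(N + k)))
96*(-121 + d(r, 8)) = 96*(-121 + (-5 + 8² - 1*8 + 8*8)/(2*(8 + 8))) = 96*(-121 + (½)*(-5 + 64 - 8 + 64)/16) = 96*(-121 + (½)*(1/16)*115) = 96*(-121 + 115/32) = 96*(-3757/32) = -11271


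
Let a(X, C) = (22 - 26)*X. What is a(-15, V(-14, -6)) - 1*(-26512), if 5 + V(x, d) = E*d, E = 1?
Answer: 26572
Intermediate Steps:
V(x, d) = -5 + d (V(x, d) = -5 + 1*d = -5 + d)
a(X, C) = -4*X
a(-15, V(-14, -6)) - 1*(-26512) = -4*(-15) - 1*(-26512) = 60 + 26512 = 26572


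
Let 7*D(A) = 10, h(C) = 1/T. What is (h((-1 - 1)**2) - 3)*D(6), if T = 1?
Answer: -20/7 ≈ -2.8571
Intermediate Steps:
h(C) = 1 (h(C) = 1/1 = 1*1 = 1)
D(A) = 10/7 (D(A) = (1/7)*10 = 10/7)
(h((-1 - 1)**2) - 3)*D(6) = (1 - 3)*(10/7) = -2*10/7 = -20/7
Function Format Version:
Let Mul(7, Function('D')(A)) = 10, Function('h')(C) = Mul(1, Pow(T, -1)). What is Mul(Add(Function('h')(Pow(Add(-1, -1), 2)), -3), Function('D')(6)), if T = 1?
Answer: Rational(-20, 7) ≈ -2.8571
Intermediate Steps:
Function('h')(C) = 1 (Function('h')(C) = Mul(1, Pow(1, -1)) = Mul(1, 1) = 1)
Function('D')(A) = Rational(10, 7) (Function('D')(A) = Mul(Rational(1, 7), 10) = Rational(10, 7))
Mul(Add(Function('h')(Pow(Add(-1, -1), 2)), -3), Function('D')(6)) = Mul(Add(1, -3), Rational(10, 7)) = Mul(-2, Rational(10, 7)) = Rational(-20, 7)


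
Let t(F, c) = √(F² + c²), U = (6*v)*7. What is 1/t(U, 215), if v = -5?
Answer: √3613/18065 ≈ 0.0033273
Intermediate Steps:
U = -210 (U = (6*(-5))*7 = -30*7 = -210)
1/t(U, 215) = 1/(√((-210)² + 215²)) = 1/(√(44100 + 46225)) = 1/(√90325) = 1/(5*√3613) = √3613/18065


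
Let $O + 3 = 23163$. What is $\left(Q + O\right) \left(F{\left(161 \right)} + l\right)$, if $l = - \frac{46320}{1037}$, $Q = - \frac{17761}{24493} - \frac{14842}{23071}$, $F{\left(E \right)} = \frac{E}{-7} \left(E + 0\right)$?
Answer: $- \frac{50858211259102071533}{585985889111} \approx -8.6791 \cdot 10^{7}$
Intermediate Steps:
$F{\left(E \right)} = - \frac{E^{2}}{7}$ ($F{\left(E \right)} = E \left(- \frac{1}{7}\right) E = - \frac{E}{7} E = - \frac{E^{2}}{7}$)
$Q = - \frac{773289137}{565078003}$ ($Q = \left(-17761\right) \frac{1}{24493} - \frac{14842}{23071} = - \frac{17761}{24493} - \frac{14842}{23071} = - \frac{773289137}{565078003} \approx -1.3685$)
$O = 23160$ ($O = -3 + 23163 = 23160$)
$l = - \frac{46320}{1037}$ ($l = \left(-46320\right) \frac{1}{1037} = - \frac{46320}{1037} \approx -44.667$)
$\left(Q + O\right) \left(F{\left(161 \right)} + l\right) = \left(- \frac{773289137}{565078003} + 23160\right) \left(- \frac{161^{2}}{7} - \frac{46320}{1037}\right) = \frac{13086433260343 \left(\left(- \frac{1}{7}\right) 25921 - \frac{46320}{1037}\right)}{565078003} = \frac{13086433260343 \left(-3703 - \frac{46320}{1037}\right)}{565078003} = \frac{13086433260343}{565078003} \left(- \frac{3886331}{1037}\right) = - \frac{50858211259102071533}{585985889111}$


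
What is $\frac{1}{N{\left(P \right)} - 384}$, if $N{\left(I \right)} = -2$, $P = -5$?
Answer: $- \frac{1}{386} \approx -0.0025907$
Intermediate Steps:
$\frac{1}{N{\left(P \right)} - 384} = \frac{1}{-2 - 384} = \frac{1}{-386} = - \frac{1}{386}$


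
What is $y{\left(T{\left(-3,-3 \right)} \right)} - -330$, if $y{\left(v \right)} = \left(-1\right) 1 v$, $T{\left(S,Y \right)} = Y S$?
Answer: $321$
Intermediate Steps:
$T{\left(S,Y \right)} = S Y$
$y{\left(v \right)} = - v$
$y{\left(T{\left(-3,-3 \right)} \right)} - -330 = - \left(-3\right) \left(-3\right) - -330 = \left(-1\right) 9 + 330 = -9 + 330 = 321$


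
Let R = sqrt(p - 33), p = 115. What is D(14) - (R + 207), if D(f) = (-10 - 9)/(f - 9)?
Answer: -1054/5 - sqrt(82) ≈ -219.86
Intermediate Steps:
R = sqrt(82) (R = sqrt(115 - 33) = sqrt(82) ≈ 9.0554)
D(f) = -19/(-9 + f)
D(14) - (R + 207) = -19/(-9 + 14) - (sqrt(82) + 207) = -19/5 - (207 + sqrt(82)) = -19*1/5 + (-207 - sqrt(82)) = -19/5 + (-207 - sqrt(82)) = -1054/5 - sqrt(82)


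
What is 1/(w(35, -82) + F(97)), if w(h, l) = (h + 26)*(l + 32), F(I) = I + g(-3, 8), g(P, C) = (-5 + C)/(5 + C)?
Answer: -13/38386 ≈ -0.00033867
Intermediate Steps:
g(P, C) = (-5 + C)/(5 + C)
F(I) = 3/13 + I (F(I) = I + (-5 + 8)/(5 + 8) = I + 3/13 = 3/13 + I)
w(h, l) = (26 + h)*(32 + l)
1/(w(35, -82) + F(97)) = 1/((832 + 26*(-82) + 32*35 + 35*(-82)) + (3/13 + 97)) = 1/((832 - 2132 + 1120 - 2870) + 1264/13) = 1/(-3050 + 1264/13) = 1/(-38386/13) = -13/38386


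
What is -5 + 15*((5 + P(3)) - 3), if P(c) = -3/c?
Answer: 10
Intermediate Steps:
-5 + 15*((5 + P(3)) - 3) = -5 + 15*((5 - 3/3) - 3) = -5 + 15*((5 - 3*1/3) - 3) = -5 + 15*((5 - 1) - 3) = -5 + 15*(4 - 3) = -5 + 15*1 = -5 + 15 = 10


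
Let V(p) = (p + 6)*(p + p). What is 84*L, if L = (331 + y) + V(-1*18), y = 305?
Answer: 89712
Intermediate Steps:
V(p) = 2*p*(6 + p) (V(p) = (6 + p)*(2*p) = 2*p*(6 + p))
L = 1068 (L = (331 + 305) + 2*(-1*18)*(6 - 1*18) = 636 + 2*(-18)*(6 - 18) = 636 + 2*(-18)*(-12) = 636 + 432 = 1068)
84*L = 84*1068 = 89712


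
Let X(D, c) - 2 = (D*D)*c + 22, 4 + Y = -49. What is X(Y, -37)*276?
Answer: -28678884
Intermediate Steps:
Y = -53 (Y = -4 - 49 = -53)
X(D, c) = 24 + c*D² (X(D, c) = 2 + ((D*D)*c + 22) = 2 + (D²*c + 22) = 2 + (c*D² + 22) = 2 + (22 + c*D²) = 24 + c*D²)
X(Y, -37)*276 = (24 - 37*(-53)²)*276 = (24 - 37*2809)*276 = (24 - 103933)*276 = -103909*276 = -28678884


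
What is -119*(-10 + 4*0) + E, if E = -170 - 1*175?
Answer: 845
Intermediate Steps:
E = -345 (E = -170 - 175 = -345)
-119*(-10 + 4*0) + E = -119*(-10 + 4*0) - 345 = -119*(-10 + 0) - 345 = -119*(-10) - 345 = 1190 - 345 = 845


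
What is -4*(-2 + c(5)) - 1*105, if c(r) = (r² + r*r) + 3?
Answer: -309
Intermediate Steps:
c(r) = 3 + 2*r² (c(r) = (r² + r²) + 3 = 2*r² + 3 = 3 + 2*r²)
-4*(-2 + c(5)) - 1*105 = -4*(-2 + (3 + 2*5²)) - 1*105 = -4*(-2 + (3 + 2*25)) - 105 = -4*(-2 + (3 + 50)) - 105 = -4*(-2 + 53) - 105 = -4*51 - 105 = -204 - 105 = -309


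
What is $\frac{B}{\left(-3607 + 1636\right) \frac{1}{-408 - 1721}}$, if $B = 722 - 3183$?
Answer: $- \frac{5239469}{1971} \approx -2658.3$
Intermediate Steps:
$B = -2461$
$\frac{B}{\left(-3607 + 1636\right) \frac{1}{-408 - 1721}} = - \frac{2461}{\left(-3607 + 1636\right) \frac{1}{-408 - 1721}} = - \frac{2461}{\left(-1971\right) \frac{1}{-2129}} = - \frac{2461}{\left(-1971\right) \left(- \frac{1}{2129}\right)} = - \frac{2461}{\frac{1971}{2129}} = \left(-2461\right) \frac{2129}{1971} = - \frac{5239469}{1971}$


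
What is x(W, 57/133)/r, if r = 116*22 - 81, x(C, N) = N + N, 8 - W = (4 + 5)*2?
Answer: 6/17297 ≈ 0.00034688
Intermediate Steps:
W = -10 (W = 8 - (4 + 5)*2 = 8 - 9*2 = 8 - 1*18 = 8 - 18 = -10)
x(C, N) = 2*N
r = 2471 (r = 2552 - 81 = 2471)
x(W, 57/133)/r = (2*(57/133))/2471 = (2*(57*(1/133)))*(1/2471) = (2*(3/7))*(1/2471) = (6/7)*(1/2471) = 6/17297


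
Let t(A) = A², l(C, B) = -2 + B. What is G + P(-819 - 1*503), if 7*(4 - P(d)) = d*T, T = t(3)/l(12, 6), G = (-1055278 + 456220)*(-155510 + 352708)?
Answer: -1653862546771/14 ≈ -1.1813e+11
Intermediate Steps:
G = -118133039484 (G = -599058*197198 = -118133039484)
T = 9/4 (T = 3²/(-2 + 6) = 9/4 ≈ 2.2500)
P(d) = 4 - 9*d/28 (P(d) = 4 - d*9/(7*4) = 4 - 9*d/28)
G + P(-819 - 1*503) = -118133039484 + (4 - 9*(-819 - 1*503)/28) = -118133039484 + (4 - 9*(-819 - 503)/28) = -118133039484 + (4 - 9/28*(-1322)) = -118133039484 + (4 + 5949/14) = -118133039484 + 6005/14 = -1653862546771/14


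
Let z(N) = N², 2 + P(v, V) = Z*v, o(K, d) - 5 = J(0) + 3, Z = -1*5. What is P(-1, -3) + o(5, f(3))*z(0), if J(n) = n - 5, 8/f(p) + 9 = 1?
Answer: 3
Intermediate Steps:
f(p) = -1 (f(p) = 8/(-9 + 1) = 8/(-8) = 8*(-⅛) = -1)
J(n) = -5 + n
Z = -5
o(K, d) = 3 (o(K, d) = 5 + ((-5 + 0) + 3) = 5 + (-5 + 3) = 5 - 2 = 3)
P(v, V) = -2 - 5*v
P(-1, -3) + o(5, f(3))*z(0) = (-2 - 5*(-1)) + 3*0² = (-2 + 5) + 3*0 = 3 + 0 = 3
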